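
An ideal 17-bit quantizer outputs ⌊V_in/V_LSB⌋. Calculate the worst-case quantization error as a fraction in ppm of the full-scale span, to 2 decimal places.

Truncating → worst-case error = 1 LSB = V_FS/2^17, so 1e+06/131072 = 7.62939 ppm of full scale.

7.63 ppm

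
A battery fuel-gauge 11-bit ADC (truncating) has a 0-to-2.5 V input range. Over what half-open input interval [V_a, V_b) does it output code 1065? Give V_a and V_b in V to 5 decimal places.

[1.30005 V, 1.30127 V)

LSB = 2.5/2^11 = 1.221 mV.
V_a = V_low + 1065·LSB = 1.30005 V; V_b = V_low + 1066·LSB = 1.30127 V.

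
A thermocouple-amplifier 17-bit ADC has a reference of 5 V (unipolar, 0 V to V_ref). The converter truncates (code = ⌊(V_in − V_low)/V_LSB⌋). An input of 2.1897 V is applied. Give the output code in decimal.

With 131072 levels over 5 V, one step is 38.15 µV.
(V_in − V_low)/LSB = (2.1897 − 0) / 3.8147e-05 = 57401.672.
So the output code is 57401.

code 57401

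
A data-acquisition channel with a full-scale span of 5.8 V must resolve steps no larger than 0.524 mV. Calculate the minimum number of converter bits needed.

14 bits

Number of steps required ≥ 5.8 V / 0.524 mV = 11068.70.
Need 2^N ≥ 11068.70; 2^13 = 8192, 2^14 = 16384.
Minimum N = 14.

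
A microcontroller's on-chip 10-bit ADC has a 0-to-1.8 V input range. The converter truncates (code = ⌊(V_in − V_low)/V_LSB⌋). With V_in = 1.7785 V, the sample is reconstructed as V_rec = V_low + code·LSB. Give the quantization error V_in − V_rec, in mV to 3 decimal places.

One LSB is 1.8 V / 1024 = 1.758 mV.
(V_in − V_low)/LSB = (1.7785 − 0)/0.00175781 = 1011.7689 → code 1011 (floor).
Reconstructed: 1.7771484 V.
Error = 1.7785 − 1.7771484 = 0.00135156 V = 1.352 mV.

1.352 mV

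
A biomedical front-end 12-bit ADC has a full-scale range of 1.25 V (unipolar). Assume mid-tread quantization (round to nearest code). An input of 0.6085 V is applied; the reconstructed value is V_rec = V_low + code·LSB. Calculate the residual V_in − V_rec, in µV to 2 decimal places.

-20.51 µV

Step size: 1.25 V ÷ 2^12 = 305.18 µV.
(V_in − V_low)/LSB = (0.6085 − 0)/0.000305176 = 1993.9328 → code 1994 (round).
Reconstructed: 0.60852051 V.
Error = 0.6085 − 0.60852051 = -2.05078e-05 V = -20.51 µV.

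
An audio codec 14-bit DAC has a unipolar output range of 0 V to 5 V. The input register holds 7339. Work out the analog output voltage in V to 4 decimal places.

2.2397 V

LSB = 5 V / 2^14 = 305.18 µV.
V_out = 0 + 7339 × 0.000305176 V = 2.23969 V.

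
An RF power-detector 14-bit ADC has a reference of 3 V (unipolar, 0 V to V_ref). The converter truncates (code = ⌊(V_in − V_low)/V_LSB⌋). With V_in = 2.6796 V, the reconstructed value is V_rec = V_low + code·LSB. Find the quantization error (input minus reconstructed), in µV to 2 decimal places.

34.57 µV

Step size: 3 V ÷ 2^14 = 183.11 µV.
(2.6796 − 0)/0.000183105 = 14634.1888; ⌊·⌋ gives code 14634.
Code 14634 maps back to 0 + 14634×0.000183105 V = 2.6795654 V.
Error = 2.6796 − 2.6795654 = 3.45703e-05 V = 34.57 µV.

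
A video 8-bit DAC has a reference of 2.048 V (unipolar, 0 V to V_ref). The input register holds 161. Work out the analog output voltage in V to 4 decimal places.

1.2880 V

LSB = 2.048 V / 2^8 = 8.000 mV.
V_out = 0 + 161 × 0.008 V = 1.288 V.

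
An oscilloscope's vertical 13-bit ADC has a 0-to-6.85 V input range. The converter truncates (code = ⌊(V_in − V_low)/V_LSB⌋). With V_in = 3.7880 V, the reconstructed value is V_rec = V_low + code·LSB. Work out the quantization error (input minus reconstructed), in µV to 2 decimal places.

97.17 µV

One LSB is 6.85 V / 8192 = 0.836 mV.
(3.7880 − 0)/0.000836182 = 4530.1162; ⌊·⌋ gives code 4530.
V_rec = 0 + 4530·0.000836182 = 3.7879028 V.
Difference: 9.7168e-05 V → 97.17 µV.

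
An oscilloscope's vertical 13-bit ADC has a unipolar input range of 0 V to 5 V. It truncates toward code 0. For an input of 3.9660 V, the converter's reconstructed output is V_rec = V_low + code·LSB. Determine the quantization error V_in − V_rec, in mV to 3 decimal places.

0.546 mV

Step size: 5 V ÷ 2^13 = 0.610 mV.
Scaled input = 6497.8944 LSBs, so code = 6497.
Code 6497 maps back to 0 + 6497×0.000610352 V = 3.9654541 V.
Error = 3.9660 − 3.9654541 = 0.000545898 V = 0.546 mV.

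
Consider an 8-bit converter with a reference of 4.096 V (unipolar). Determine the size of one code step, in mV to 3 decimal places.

Full-scale span = 4.096 V.
LSB = 4.096 / 2^8 = 4.096 / 256 = 0.016 V = 16.000 mV.

16.000 mV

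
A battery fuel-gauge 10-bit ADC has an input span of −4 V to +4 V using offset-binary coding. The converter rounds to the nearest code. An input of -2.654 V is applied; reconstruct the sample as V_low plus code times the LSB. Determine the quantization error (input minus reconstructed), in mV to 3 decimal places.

2.250 mV

One LSB is 8 V / 1024 = 7.812 mV.
(V_in − V_low)/LSB = (-2.654 − (−4))/0.0078125 = 172.2880 → code 172 (round).
Reconstructed: -2.65625 V.
V_in − V_rec = 0.00225 V = 2.250 mV.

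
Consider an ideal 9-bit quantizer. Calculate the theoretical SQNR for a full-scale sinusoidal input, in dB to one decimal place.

SNR ≈ 6.02·N + 1.76 dB = 6.02·9 + 1.76 = 55.94 dB.

55.9 dB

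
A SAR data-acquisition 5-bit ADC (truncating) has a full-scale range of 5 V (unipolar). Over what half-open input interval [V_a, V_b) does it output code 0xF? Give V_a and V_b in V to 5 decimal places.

LSB = 5/2^5 = 156.250 mV.
Code 0xF = 15 decimal.
V_a = V_low + 15·LSB = 2.34375 V; V_b = V_low + 16·LSB = 2.5 V.

[2.34375 V, 2.50000 V)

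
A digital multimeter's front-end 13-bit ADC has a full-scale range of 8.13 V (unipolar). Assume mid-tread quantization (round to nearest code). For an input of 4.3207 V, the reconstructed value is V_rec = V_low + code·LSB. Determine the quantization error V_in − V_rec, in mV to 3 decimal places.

One LSB is 8.13 V / 8192 = 0.992 mV.
(V_in − V_low)/LSB = (4.3207 − 0)/0.000992432 = 4353.6500 → code 4354 (round).
Code 4354 maps back to 0 + 4354×0.000992432 V = 4.3210474 V.
Error = 4.3207 − 4.3210474 = -0.000347363 V = -0.347 mV.

-0.347 mV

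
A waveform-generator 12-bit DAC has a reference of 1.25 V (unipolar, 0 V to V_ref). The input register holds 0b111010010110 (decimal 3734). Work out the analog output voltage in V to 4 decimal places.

LSB = 1.25 V / 2^12 = 305.18 µV.
Code 0b111010010110 = 3734 decimal.
V_out = 0 + 3734 × 0.000305176 V = 1.13953 V.

1.1395 V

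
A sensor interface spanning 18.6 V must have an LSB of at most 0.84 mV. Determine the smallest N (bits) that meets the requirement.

Number of steps required ≥ 18.6 V / 0.84 mV = 22142.86.
Need 2^N ≥ 22142.86; 2^14 = 16384, 2^15 = 32768.
Minimum N = 15.

15 bits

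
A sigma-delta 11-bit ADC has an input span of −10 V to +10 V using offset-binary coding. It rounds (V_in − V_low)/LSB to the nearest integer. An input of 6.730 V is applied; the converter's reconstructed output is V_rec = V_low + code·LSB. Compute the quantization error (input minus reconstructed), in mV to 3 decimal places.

1.484 mV

LSB = 20/2^11 = 9.766 mV.
(V_in − V_low)/LSB = (6.730 − (−10))/0.00976562 = 1713.1520 → code 1713 (round).
Reconstructed: 6.7285156 V.
Error = 6.730 − 6.7285156 = 0.00148438 V = 1.484 mV.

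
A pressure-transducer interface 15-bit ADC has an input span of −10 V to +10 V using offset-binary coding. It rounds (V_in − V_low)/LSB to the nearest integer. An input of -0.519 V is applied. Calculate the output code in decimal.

code 15534

Full-scale span = 20 V; LSB = 20/2^15 = 0.610 mV.
(V_in − V_low)/LSB = (-0.519 − (−10)) / 0.000610352 = 15533.670.
round(15533.670) = 15534.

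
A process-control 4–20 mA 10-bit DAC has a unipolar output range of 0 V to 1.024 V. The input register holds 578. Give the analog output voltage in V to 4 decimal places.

0.5780 V

LSB = 1.024 V / 2^10 = 1.000 mV.
V_out = 0 + 578 × 0.001 V = 0.578 V.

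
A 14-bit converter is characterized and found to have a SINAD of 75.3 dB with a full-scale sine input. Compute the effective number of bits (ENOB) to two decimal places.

12.22 bits

ENOB = (SINAD − 1.76) / 6.02 = (75.3 − 1.76)/6.02 = 12.216.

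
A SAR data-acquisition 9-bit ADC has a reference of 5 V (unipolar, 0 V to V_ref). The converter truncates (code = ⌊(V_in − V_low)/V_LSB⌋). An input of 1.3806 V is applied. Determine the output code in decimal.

code 141

LSB = 5 V / 512 = 9.766 mV.
(1.3806 − 0) / 0.00976562 = 141.373 LSBs.
⌊·⌋(141.373) = 141.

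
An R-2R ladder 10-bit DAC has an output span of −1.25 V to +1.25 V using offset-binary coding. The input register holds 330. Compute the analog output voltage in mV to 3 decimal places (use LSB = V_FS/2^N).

LSB = 2.5 V / 2^10 = 2.441 mV.
V_out = (−1.25) + 330 × 0.00244141 V = -0.444336 V.
= -444.336 mV.

-444.336 mV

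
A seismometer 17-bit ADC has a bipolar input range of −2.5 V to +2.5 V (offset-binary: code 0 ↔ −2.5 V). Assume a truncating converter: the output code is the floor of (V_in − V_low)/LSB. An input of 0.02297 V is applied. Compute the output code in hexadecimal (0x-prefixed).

code 0x1025A (decimal 66138)

LSB = 5 V / 131072 = 38.15 µV.
Input sits at 66138.145 steps above V_low.
⌊·⌋(66138.145) = 66138.
In hexadecimal (0x-prefixed): 0x1025A.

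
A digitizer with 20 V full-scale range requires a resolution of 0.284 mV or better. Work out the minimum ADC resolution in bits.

Number of steps required ≥ 20 V / 0.284 mV = 70422.54.
Need 2^N ≥ 70422.54; 2^16 = 65536, 2^17 = 131072.
Minimum N = 17.

17 bits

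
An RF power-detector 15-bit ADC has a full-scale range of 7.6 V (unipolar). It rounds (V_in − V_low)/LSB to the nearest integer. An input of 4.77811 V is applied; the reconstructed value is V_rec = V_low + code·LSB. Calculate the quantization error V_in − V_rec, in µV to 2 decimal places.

46.04 µV

LSB = 7.6/2^15 = 231.93 µV.
Scaled input = 20601.1985 LSBs, so code = 20601.
Code 20601 maps back to 0 + 20601×0.000231934 V = 4.778064 V.
Difference: 4.60352e-05 V → 46.04 µV.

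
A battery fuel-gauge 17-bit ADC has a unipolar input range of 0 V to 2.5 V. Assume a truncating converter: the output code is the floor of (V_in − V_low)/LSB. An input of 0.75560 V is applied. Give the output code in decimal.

code 39615

With 131072 levels over 2.5 V, one step is 19.07 µV.
(V_in − V_low)/LSB = (0.75560 − 0) / 1.90735e-05 = 39615.201.
So the output code is 39615.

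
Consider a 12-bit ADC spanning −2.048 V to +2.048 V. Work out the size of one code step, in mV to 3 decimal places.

Full-scale span = 4.096 V.
LSB = 4.096 / 2^12 = 4.096 / 4096 = 0.001 V = 1.000 mV.

1.000 mV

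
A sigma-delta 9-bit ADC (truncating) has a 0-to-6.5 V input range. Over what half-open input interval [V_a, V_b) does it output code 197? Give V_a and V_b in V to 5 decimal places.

LSB = 6.5/2^9 = 12.695 mV.
V_a = V_low + 197·LSB = 2.50098 V; V_b = V_low + 198·LSB = 2.51367 V.

[2.50098 V, 2.51367 V)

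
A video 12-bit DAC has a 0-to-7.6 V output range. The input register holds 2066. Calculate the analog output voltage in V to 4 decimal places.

3.8334 V

LSB = 7.6 V / 2^12 = 1.855 mV.
V_out = 0 + 2066 × 0.00185547 V = 3.8334 V.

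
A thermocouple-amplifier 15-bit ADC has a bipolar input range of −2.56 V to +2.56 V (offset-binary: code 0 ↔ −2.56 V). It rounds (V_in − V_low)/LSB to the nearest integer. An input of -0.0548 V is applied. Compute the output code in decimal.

LSB = 5.12 V / 32768 = 156.25 µV.
Input sits at 16033.280 steps above V_low.
So the output code is 16033.

code 16033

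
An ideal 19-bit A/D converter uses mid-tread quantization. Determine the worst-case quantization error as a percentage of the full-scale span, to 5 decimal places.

Rounding → worst-case error = ½ LSB = V_FS/2^20, so 100/1048576 = 9.53674e-05 % of full scale.

0.00010 %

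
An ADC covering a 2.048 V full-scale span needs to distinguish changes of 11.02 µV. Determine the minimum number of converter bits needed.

18 bits

Number of steps required ≥ 2.048 V / 11.02 µV = 185843.92.
Need 2^N ≥ 185843.92; 2^17 = 131072, 2^18 = 262144.
Minimum N = 18.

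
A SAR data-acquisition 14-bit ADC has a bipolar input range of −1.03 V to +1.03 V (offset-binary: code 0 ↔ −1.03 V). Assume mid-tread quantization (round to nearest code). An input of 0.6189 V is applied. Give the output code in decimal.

LSB = 2.06 V / 16384 = 125.73 µV.
(V_in − V_low)/LSB = (0.6189 − (−1.03)) / 0.000125732 = 13114.358.
Round → code 13114.

code 13114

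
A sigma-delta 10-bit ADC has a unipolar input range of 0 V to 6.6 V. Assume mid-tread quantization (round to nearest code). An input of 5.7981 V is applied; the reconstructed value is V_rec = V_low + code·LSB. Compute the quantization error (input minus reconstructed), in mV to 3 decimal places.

Step size: 6.6 V ÷ 2^10 = 6.445 mV.
(5.7981 − 0)/0.00644531 = 899.5840; round gives code 900.
Reconstructed: 5.8007812 V.
Difference: -0.00268125 V → -2.681 mV.

-2.681 mV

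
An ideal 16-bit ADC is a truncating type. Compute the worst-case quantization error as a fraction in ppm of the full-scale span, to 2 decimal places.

15.26 ppm

Truncating → worst-case error = 1 LSB = V_FS/2^16, so 1e+06/65536 = 15.2588 ppm of full scale.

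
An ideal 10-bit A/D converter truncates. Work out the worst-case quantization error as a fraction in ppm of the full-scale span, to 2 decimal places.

976.56 ppm

Truncating → worst-case error = 1 LSB = V_FS/2^10, so 1e+06/1024 = 976.562 ppm of full scale.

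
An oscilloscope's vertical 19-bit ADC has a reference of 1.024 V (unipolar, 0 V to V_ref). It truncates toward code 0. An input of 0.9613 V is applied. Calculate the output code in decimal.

code 492185

With 524288 levels over 1.024 V, one step is 1.95 µV.
(0.9613 − 0) / 1.95313e-06 = 492185.600 LSBs.
Floor → code 492185.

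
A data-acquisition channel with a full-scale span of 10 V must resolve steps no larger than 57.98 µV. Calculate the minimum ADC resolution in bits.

18 bits

Number of steps required ≥ 10 V / 57.98 µV = 172473.27.
Need 2^N ≥ 172473.27; 2^17 = 131072, 2^18 = 262144.
Minimum N = 18.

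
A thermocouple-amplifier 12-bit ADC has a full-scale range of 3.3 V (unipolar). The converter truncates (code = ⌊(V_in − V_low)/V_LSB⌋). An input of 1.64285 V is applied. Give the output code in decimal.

code 2039

Full-scale span = 3.3 V; LSB = 3.3/2^12 = 0.806 mV.
(V_in − V_low)/LSB = (1.64285 − 0) / 0.000805664 = 2039.125.
⌊·⌋(2039.125) = 2039.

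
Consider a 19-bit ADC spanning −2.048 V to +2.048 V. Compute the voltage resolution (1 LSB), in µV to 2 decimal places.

Full-scale span = 4.096 V.
LSB = 4.096 / 2^19 = 4.096 / 524288 = 7.8125e-06 V = 7.81 µV.

7.81 µV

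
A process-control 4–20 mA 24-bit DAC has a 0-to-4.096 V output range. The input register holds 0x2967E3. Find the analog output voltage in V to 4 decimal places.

LSB = 4.096 V / 2^24 = 0.24 µV.
Code 0x2967E3 = 2713571 decimal.
V_out = 0 + 2713571 × 2.44141e-07 V = 0.662493 V.

0.6625 V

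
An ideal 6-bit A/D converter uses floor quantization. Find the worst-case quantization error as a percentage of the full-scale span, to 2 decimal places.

Truncating → worst-case error = 1 LSB = V_FS/2^6, so 100/64 = 1.5625 % of full scale.

1.56 %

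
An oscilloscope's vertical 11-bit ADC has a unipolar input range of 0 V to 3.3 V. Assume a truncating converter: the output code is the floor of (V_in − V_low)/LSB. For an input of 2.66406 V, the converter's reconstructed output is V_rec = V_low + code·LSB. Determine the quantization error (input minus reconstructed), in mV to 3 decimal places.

0.535 mV

One LSB is 3.3 V / 2048 = 1.611 mV.
(V_in − V_low)/LSB = (2.66406 − 0)/0.00161133 = 1653.3318 → code 1653 (floor).
Code 1653 maps back to 0 + 1653×0.00161133 V = 2.6635254 V.
Error = 2.66406 − 2.6635254 = 0.000534609 V = 0.535 mV.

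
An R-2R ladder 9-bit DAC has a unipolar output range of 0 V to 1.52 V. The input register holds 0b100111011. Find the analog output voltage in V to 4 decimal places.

0.9352 V

LSB = 1.52 V / 2^9 = 2.969 mV.
Code 0b100111011 = 315 decimal.
V_out = 0 + 315 × 0.00296875 V = 0.935156 V.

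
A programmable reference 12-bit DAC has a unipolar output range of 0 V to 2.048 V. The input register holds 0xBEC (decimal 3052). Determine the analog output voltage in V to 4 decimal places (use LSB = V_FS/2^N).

1.5260 V

LSB = 2.048 V / 2^12 = 0.500 mV.
Code 0xBEC = 3052 decimal.
V_out = 0 + 3052 × 0.0005 V = 1.526 V.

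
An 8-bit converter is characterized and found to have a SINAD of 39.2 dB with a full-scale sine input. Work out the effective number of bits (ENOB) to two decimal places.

ENOB = (SINAD − 1.76) / 6.02 = (39.2 − 1.76)/6.02 = 6.219.

6.22 bits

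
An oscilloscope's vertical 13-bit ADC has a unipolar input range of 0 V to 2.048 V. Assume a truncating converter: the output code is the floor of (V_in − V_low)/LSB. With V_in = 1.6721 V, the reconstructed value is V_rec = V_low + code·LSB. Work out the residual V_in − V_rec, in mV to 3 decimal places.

LSB = 2.048/2^13 = 250.00 µV.
(1.6721 − 0)/0.00025 = 6688.4000; ⌊·⌋ gives code 6688.
Code 6688 maps back to 0 + 6688×0.00025 V = 1.672 V.
Error = 1.6721 − 1.672 = 0.0001 V = 0.100 mV.

0.100 mV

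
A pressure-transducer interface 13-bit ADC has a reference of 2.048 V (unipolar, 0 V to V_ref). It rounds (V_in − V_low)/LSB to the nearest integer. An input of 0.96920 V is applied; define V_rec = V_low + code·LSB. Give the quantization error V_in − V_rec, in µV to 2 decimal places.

Step size: 2.048 V ÷ 2^13 = 250.00 µV.
(V_in − V_low)/LSB = (0.96920 − 0)/0.00025 = 3876.8000 → code 3877 (round).
V_rec = 0 + 3877·0.00025 = 0.96925 V.
Difference: -5e-05 V → -50.00 µV.

-50.00 µV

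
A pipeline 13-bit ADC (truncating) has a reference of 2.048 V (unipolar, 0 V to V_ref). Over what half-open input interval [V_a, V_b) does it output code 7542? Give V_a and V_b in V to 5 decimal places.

LSB = 2.048/2^13 = 250.00 µV.
V_a = V_low + 7542·LSB = 1.8855 V; V_b = V_low + 7543·LSB = 1.88575 V.

[1.88550 V, 1.88575 V)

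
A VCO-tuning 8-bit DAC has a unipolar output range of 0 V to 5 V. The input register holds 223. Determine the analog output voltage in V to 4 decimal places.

4.3555 V

LSB = 5 V / 2^8 = 19.531 mV.
V_out = 0 + 223 × 0.0195312 V = 4.35547 V.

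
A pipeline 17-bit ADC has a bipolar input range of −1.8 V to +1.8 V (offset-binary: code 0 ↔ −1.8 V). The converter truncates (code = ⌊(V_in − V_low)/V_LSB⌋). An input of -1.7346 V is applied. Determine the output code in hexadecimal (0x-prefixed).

With 131072 levels over 3.6 V, one step is 27.47 µV.
Input sits at 2381.141 steps above V_low.
So the output code is 2381.
In hexadecimal (0x-prefixed): 0x94D.

code 0x94D (decimal 2381)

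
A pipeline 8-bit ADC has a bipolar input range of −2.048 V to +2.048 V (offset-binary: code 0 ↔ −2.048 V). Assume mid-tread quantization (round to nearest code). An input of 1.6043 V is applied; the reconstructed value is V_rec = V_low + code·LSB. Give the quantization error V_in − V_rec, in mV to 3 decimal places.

4.300 mV

One LSB is 4.096 V / 256 = 16.000 mV.
(1.6043 − (−2.048))/0.016 = 228.2688; round gives code 228.
Code 228 maps back to (−2.048) + 228×0.016 V = 1.6 V.
Error = 1.6043 − 1.6 = 0.0043 V = 4.300 mV.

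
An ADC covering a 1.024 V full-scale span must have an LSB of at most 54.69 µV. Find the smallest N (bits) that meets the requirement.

15 bits

Number of steps required ≥ 1.024 V / 54.69 µV = 18723.72.
Need 2^N ≥ 18723.72; 2^14 = 16384, 2^15 = 32768.
Minimum N = 15.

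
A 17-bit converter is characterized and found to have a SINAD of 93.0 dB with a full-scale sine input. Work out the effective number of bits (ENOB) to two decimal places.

ENOB = (SINAD − 1.76) / 6.02 = (93.0 − 1.76)/6.02 = 15.156.

15.16 bits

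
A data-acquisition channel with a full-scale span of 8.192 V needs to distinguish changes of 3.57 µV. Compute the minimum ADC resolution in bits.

22 bits

Number of steps required ≥ 8.192 V / 3.57 µV = 2294677.87.
Need 2^N ≥ 2294677.87; 2^21 = 2097152, 2^22 = 4194304.
Minimum N = 22.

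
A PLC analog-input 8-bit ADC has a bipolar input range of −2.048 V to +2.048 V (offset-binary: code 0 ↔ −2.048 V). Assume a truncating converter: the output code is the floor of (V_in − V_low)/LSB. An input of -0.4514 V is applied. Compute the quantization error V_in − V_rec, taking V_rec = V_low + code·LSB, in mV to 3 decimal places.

12.600 mV

LSB = 4.096/2^8 = 16.000 mV.
Scaled input = 99.7875 LSBs, so code = 99.
Reconstructed: -0.464 V.
Difference: 0.0126 V → 12.600 mV.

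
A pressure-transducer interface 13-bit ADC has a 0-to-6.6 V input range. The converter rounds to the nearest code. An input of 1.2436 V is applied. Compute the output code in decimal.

code 1544

With 8192 levels over 6.6 V, one step is 0.806 mV.
Input sits at 1543.571 steps above V_low.
Round → code 1544.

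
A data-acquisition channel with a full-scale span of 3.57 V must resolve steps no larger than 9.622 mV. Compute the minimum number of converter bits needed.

Number of steps required ≥ 3.57 V / 9.622 mV = 371.02.
Need 2^N ≥ 371.02; 2^8 = 256, 2^9 = 512.
Minimum N = 9.

9 bits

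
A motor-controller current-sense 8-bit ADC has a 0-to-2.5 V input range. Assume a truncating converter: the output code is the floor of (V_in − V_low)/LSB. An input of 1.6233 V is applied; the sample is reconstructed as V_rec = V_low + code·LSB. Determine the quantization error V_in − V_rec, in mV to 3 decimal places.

2.206 mV

LSB = 2.5/2^8 = 9.766 mV.
Scaled input = 166.2259 LSBs, so code = 166.
V_rec = 0 + 166·0.00976562 = 1.6210938 V.
V_in − V_rec = 0.00220625 V = 2.206 mV.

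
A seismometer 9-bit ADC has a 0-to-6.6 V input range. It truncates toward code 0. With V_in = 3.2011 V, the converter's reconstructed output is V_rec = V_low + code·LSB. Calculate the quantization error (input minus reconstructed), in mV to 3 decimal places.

4.225 mV

One LSB is 6.6 V / 512 = 12.891 mV.
(3.2011 − 0)/0.0128906 = 248.3278; ⌊·⌋ gives code 248.
V_rec = 0 + 248·0.0128906 = 3.196875 V.
V_in − V_rec = 0.004225 V = 4.225 mV.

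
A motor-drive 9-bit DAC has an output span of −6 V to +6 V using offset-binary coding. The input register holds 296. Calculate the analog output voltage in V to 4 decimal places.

0.9375 V

LSB = 12 V / 2^9 = 23.438 mV.
V_out = (−6) + 296 × 0.0234375 V = 0.9375 V.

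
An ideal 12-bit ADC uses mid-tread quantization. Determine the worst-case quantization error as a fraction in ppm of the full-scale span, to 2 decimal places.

122.07 ppm

Rounding → worst-case error = ½ LSB = V_FS/2^13, so 1e+06/8192 = 122.07 ppm of full scale.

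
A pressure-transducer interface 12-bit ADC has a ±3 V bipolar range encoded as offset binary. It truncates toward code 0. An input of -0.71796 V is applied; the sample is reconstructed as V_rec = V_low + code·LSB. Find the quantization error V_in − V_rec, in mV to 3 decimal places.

LSB = 6/2^12 = 1.465 mV.
Scaled input = 1557.8726 LSBs, so code = 1557.
Reconstructed: -0.71923828 V.
Difference: 0.00127828 V → 1.278 mV.

1.278 mV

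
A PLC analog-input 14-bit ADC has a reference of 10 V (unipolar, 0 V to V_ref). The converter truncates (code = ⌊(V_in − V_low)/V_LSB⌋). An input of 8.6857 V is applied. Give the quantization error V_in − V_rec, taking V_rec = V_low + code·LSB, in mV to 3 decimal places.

One LSB is 10 V / 16384 = 0.610 mV.
(V_in − V_low)/LSB = (8.6857 − 0)/0.000610352 = 14230.6509 → code 14230 (floor).
V_rec = 0 + 14230·0.000610352 = 8.6853027 V.
Difference: 0.000397266 V → 0.397 mV.

0.397 mV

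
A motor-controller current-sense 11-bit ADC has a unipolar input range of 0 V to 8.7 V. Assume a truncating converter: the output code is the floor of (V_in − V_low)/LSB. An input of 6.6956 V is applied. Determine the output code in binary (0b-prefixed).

LSB = 8.7 V / 2048 = 4.248 mV.
(6.6956 − 0) / 0.00424805 = 1576.160 LSBs.
⌊·⌋(1576.160) = 1576.
In binary (0b-prefixed): 0b11000101000.

code 0b11000101000 (decimal 1576)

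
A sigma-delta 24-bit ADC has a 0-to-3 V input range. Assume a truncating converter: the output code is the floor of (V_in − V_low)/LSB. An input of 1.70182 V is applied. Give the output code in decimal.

code 9517267

LSB = 3 V / 16777216 = 0.18 µV.
(V_in − V_low)/LSB = (1.70182 − 0) / 1.78814e-07 = 9517267.244.
So the output code is 9517267.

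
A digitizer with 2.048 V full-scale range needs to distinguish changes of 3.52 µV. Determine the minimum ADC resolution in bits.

20 bits

Number of steps required ≥ 2.048 V / 3.52 µV = 581818.18.
Need 2^N ≥ 581818.18; 2^19 = 524288, 2^20 = 1048576.
Minimum N = 20.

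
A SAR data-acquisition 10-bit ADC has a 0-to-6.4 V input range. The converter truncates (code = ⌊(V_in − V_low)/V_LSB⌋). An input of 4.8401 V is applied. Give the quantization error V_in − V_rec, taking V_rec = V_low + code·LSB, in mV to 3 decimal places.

2.600 mV

Step size: 6.4 V ÷ 2^10 = 6.250 mV.
(4.8401 − 0)/0.00625 = 774.4160; ⌊·⌋ gives code 774.
V_rec = 0 + 774·0.00625 = 4.8375 V.
Error = 4.8401 − 4.8375 = 0.0026 V = 2.600 mV.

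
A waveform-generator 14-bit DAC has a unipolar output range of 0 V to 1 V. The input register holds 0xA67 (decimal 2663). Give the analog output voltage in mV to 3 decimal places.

LSB = 1 V / 2^14 = 61.04 µV.
Code 0xA67 = 2663 decimal.
V_out = 0 + 2663 × 6.10352e-05 V = 0.162537 V.
= 162.537 mV.

162.537 mV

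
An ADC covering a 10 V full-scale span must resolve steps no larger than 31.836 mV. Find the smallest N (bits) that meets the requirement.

9 bits

Number of steps required ≥ 10 V / 31.836 mV = 314.11.
Need 2^N ≥ 314.11; 2^8 = 256, 2^9 = 512.
Minimum N = 9.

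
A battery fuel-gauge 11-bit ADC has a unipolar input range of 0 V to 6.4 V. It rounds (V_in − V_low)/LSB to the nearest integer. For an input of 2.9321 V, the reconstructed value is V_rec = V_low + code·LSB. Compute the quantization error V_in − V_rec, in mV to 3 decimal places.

One LSB is 6.4 V / 2048 = 3.125 mV.
(V_in − V_low)/LSB = (2.9321 − 0)/0.003125 = 938.2720 → code 938 (round).
Reconstructed: 2.93125 V.
V_in − V_rec = 0.00085 V = 0.850 mV.

0.850 mV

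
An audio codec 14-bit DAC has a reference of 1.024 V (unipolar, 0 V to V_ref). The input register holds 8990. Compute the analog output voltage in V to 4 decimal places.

0.5619 V

LSB = 1.024 V / 2^14 = 62.50 µV.
V_out = 0 + 8990 × 6.25e-05 V = 0.561875 V.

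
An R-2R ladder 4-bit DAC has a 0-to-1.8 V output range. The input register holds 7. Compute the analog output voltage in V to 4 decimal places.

0.7875 V

LSB = 1.8 V / 2^4 = 112.500 mV.
V_out = 0 + 7 × 0.1125 V = 0.7875 V.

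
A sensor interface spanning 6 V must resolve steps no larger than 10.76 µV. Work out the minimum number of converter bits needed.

20 bits

Number of steps required ≥ 6 V / 10.76 µV = 557620.82.
Need 2^N ≥ 557620.82; 2^19 = 524288, 2^20 = 1048576.
Minimum N = 20.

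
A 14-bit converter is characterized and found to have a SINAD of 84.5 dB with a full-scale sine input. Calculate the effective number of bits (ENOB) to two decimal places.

ENOB = (SINAD − 1.76) / 6.02 = (84.5 − 1.76)/6.02 = 13.744.

13.74 bits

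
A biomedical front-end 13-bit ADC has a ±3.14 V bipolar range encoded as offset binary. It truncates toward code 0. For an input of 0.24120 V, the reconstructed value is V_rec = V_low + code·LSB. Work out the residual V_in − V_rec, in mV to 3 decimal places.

0.487 mV

LSB = 6.28/2^13 = 0.767 mV.
(V_in − V_low)/LSB = (0.24120 − (−3.14))/0.000766602 = 4410.6354 → code 4410 (floor).
Reconstructed: 0.24071289 V.
Difference: 0.000487109 V → 0.487 mV.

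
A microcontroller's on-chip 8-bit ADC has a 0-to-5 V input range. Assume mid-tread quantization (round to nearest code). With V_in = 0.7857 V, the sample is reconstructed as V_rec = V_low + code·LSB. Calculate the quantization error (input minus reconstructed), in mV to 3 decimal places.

4.450 mV

One LSB is 5 V / 256 = 19.531 mV.
Scaled input = 40.2278 LSBs, so code = 40.
Reconstructed: 0.78125 V.
Error = 0.7857 − 0.78125 = 0.00445 V = 4.450 mV.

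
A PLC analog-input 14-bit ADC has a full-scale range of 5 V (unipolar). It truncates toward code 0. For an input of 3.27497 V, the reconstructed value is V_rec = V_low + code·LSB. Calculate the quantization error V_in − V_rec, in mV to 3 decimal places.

0.129 mV

LSB = 5/2^14 = 305.18 µV.
(V_in − V_low)/LSB = (3.27497 − 0)/0.000305176 = 10731.4217 → code 10731 (floor).
V_rec = 0 + 10731·0.000305176 = 3.2748413 V.
Difference: 0.000128691 V → 0.129 mV.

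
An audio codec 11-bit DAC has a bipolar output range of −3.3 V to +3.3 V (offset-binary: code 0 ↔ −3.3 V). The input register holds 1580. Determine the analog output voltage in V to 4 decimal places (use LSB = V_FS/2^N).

1.7918 V

LSB = 6.6 V / 2^11 = 3.223 mV.
V_out = (−3.3) + 1580 × 0.00322266 V = 1.7918 V.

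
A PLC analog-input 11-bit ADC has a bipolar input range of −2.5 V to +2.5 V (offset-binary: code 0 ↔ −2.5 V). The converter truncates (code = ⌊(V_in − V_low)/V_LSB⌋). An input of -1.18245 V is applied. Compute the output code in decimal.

LSB = 5 V / 2048 = 2.441 mV.
(V_in − V_low)/LSB = (-1.18245 − (−2.5)) / 0.00244141 = 539.668.
⌊·⌋(539.668) = 539.

code 539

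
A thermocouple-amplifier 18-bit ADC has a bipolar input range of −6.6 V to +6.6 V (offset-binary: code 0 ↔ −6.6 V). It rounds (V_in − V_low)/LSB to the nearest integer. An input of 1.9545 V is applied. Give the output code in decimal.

LSB = 13.2 V / 262144 = 50.35 µV.
(1.9545 − (−6.6)) / 5.0354e-05 = 169887.185 LSBs.
So the output code is 169887.

code 169887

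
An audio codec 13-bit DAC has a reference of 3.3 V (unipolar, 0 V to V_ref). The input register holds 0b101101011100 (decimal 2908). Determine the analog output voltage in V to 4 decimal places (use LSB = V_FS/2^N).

1.1714 V

LSB = 3.3 V / 2^13 = 402.83 µV.
Code 0b101101011100 = 2908 decimal.
V_out = 0 + 2908 × 0.000402832 V = 1.17144 V.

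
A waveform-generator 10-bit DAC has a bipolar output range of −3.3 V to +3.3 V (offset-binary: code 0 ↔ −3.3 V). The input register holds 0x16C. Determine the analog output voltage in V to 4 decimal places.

LSB = 6.6 V / 2^10 = 6.445 mV.
Code 0x16C = 364 decimal.
V_out = (−3.3) + 364 × 0.00644531 V = -0.953906 V.

-0.9539 V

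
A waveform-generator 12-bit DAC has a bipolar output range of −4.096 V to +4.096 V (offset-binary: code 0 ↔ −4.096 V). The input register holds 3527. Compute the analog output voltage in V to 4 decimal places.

LSB = 8.192 V / 2^12 = 2.000 mV.
V_out = (−4.096) + 3527 × 0.002 V = 2.958 V.

2.9580 V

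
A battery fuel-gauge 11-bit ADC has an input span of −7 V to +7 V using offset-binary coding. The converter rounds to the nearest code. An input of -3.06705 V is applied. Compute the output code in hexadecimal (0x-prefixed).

code 0x23F (decimal 575)

With 2048 levels over 14 V, one step is 6.836 mV.
(-3.06705 − (−7)) / 0.00683594 = 575.334 LSBs.
round(575.334) = 575.
In hexadecimal (0x-prefixed): 0x23F.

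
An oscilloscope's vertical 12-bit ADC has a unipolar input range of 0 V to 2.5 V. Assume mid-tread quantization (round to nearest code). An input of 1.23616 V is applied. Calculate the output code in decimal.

code 2025

With 4096 levels over 2.5 V, one step is 0.610 mV.
Input sits at 2025.325 steps above V_low.
Round → code 2025.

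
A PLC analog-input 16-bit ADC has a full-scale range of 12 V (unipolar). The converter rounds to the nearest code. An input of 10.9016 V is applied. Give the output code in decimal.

With 65536 levels over 12 V, one step is 183.11 µV.
(10.9016 − 0) / 0.000183105 = 59537.271 LSBs.
Round → code 59537.

code 59537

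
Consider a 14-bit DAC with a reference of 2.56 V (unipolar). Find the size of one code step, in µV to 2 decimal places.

156.25 µV

Full-scale span = 2.56 V.
LSB = 2.56 / 2^14 = 2.56 / 16384 = 0.00015625 V = 156.25 µV.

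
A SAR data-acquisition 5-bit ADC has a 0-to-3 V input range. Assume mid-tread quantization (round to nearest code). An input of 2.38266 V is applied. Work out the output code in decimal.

Full-scale span = 3 V; LSB = 3/2^5 = 93.750 mV.
(2.38266 − 0) / 0.09375 = 25.415 LSBs.
Round → code 25.

code 25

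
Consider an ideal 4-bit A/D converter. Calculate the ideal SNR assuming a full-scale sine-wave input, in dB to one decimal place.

25.8 dB

SNR ≈ 6.02·N + 1.76 dB = 6.02·4 + 1.76 = 25.84 dB.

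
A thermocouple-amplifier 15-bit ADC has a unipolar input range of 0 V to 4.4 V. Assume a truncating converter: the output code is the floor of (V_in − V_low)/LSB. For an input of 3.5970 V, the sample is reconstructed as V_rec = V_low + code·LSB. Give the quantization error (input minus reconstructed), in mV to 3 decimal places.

One LSB is 4.4 V / 32768 = 134.28 µV.
(3.5970 − 0)/0.000134277 = 26787.8400; ⌊·⌋ gives code 26787.
V_rec = 0 + 26787·0.000134277 = 3.5968872 V.
Difference: 0.000112793 V → 0.113 mV.

0.113 mV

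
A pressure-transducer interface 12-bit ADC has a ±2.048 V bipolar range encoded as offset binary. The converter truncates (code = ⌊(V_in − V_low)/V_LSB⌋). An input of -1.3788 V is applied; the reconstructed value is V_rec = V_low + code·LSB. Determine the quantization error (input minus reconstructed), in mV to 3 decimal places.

0.200 mV

One LSB is 4.096 V / 4096 = 1.000 mV.
(V_in − V_low)/LSB = (-1.3788 − (−2.048))/0.001 = 669.2000 → code 669 (floor).
V_rec = (−2.048) + 669·0.001 = -1.379 V.
Difference: 0.0002 V → 0.200 mV.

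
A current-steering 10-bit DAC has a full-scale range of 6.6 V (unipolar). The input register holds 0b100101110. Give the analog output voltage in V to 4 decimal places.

1.9465 V

LSB = 6.6 V / 2^10 = 6.445 mV.
Code 0b100101110 = 302 decimal.
V_out = 0 + 302 × 0.00644531 V = 1.94648 V.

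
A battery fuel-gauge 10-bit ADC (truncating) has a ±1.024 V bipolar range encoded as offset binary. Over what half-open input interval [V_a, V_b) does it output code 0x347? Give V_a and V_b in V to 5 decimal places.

[0.65400 V, 0.65600 V)

LSB = 2.048/2^10 = 2.000 mV.
Code 0x347 = 839 decimal.
V_a = V_low + 839·LSB = 0.654 V; V_b = V_low + 840·LSB = 0.656 V.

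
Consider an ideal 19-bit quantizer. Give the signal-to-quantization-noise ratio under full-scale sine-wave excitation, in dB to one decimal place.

SNR ≈ 6.02·N + 1.76 dB = 6.02·19 + 1.76 = 116.14 dB.

116.1 dB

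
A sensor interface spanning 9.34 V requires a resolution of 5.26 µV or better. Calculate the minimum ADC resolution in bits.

Number of steps required ≥ 9.34 V / 5.26 µV = 1775665.40.
Need 2^N ≥ 1775665.40; 2^20 = 1048576, 2^21 = 2097152.
Minimum N = 21.

21 bits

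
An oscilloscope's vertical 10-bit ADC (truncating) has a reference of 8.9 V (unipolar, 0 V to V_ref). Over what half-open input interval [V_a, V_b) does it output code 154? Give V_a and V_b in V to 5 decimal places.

[1.33848 V, 1.34717 V)

LSB = 8.9/2^10 = 8.691 mV.
V_a = V_low + 154·LSB = 1.33848 V; V_b = V_low + 155·LSB = 1.34717 V.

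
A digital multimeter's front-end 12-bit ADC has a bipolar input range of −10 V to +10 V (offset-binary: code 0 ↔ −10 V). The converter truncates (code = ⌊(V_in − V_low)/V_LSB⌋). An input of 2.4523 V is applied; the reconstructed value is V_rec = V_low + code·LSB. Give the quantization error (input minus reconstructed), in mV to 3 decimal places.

1.128 mV

Step size: 20 V ÷ 2^12 = 4.883 mV.
(2.4523 − (−10))/0.00488281 = 2550.2310; ⌊·⌋ gives code 2550.
V_rec = (−10) + 2550·0.00488281 = 2.4511719 V.
Difference: 0.00112813 V → 1.128 mV.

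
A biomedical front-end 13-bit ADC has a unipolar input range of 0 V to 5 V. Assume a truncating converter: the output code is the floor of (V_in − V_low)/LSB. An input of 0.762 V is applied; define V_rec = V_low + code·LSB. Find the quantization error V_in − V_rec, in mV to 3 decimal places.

One LSB is 5 V / 8192 = 0.610 mV.
Scaled input = 1248.4608 LSBs, so code = 1248.
Reconstructed: 0.76171875 V.
V_in − V_rec = 0.00028125 V = 0.281 mV.

0.281 mV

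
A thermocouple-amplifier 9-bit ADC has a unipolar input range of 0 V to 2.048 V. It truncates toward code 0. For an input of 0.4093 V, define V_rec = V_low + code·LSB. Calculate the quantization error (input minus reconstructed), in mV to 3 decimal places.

1.300 mV

One LSB is 2.048 V / 512 = 4.000 mV.
(V_in − V_low)/LSB = (0.4093 − 0)/0.004 = 102.3250 → code 102 (floor).
V_rec = 0 + 102·0.004 = 0.408 V.
Error = 0.4093 − 0.408 = 0.0013 V = 1.300 mV.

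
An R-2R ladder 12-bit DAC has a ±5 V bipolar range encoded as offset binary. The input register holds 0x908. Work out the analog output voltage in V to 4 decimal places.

0.6445 V

LSB = 10 V / 2^12 = 2.441 mV.
Code 0x908 = 2312 decimal.
V_out = (−5) + 2312 × 0.00244141 V = 0.644531 V.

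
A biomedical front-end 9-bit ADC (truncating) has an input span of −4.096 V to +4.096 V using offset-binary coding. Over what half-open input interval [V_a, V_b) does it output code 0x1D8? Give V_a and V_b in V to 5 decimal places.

[3.45600 V, 3.47200 V)

LSB = 8.192/2^9 = 16.000 mV.
Code 0x1D8 = 472 decimal.
V_a = V_low + 472·LSB = 3.456 V; V_b = V_low + 473·LSB = 3.472 V.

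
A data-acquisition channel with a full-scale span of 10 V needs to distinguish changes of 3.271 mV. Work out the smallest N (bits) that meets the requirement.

Number of steps required ≥ 10 V / 3.271 mV = 3057.17.
Need 2^N ≥ 3057.17; 2^11 = 2048, 2^12 = 4096.
Minimum N = 12.

12 bits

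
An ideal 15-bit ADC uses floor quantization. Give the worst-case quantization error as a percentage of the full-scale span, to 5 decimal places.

Truncating → worst-case error = 1 LSB = V_FS/2^15, so 100/32768 = 0.00305176 % of full scale.

0.00305 %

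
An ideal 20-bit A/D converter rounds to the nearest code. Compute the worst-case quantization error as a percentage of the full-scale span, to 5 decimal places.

Rounding → worst-case error = ½ LSB = V_FS/2^21, so 100/2097152 = 4.76837e-05 % of full scale.

0.00005 %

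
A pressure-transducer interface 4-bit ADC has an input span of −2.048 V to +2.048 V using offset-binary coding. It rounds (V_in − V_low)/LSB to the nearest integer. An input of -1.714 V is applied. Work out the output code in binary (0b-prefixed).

LSB = 4.096 V / 16 = 256.000 mV.
(V_in − V_low)/LSB = (-1.714 − (−2.048)) / 0.256 = 1.305.
round(1.305) = 1.
In binary (0b-prefixed): 0b1.

code 0b1 (decimal 1)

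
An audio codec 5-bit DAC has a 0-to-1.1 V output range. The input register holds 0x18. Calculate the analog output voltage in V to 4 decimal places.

0.8250 V

LSB = 1.1 V / 2^5 = 34.375 mV.
Code 0x18 = 24 decimal.
V_out = 0 + 24 × 0.034375 V = 0.825 V.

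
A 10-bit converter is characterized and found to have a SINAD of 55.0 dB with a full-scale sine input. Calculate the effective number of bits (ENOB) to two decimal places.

8.84 bits

ENOB = (SINAD − 1.76) / 6.02 = (55.0 − 1.76)/6.02 = 8.844.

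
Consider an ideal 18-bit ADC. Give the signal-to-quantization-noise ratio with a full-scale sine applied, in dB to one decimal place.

110.1 dB

SNR ≈ 6.02·N + 1.76 dB = 6.02·18 + 1.76 = 110.12 dB.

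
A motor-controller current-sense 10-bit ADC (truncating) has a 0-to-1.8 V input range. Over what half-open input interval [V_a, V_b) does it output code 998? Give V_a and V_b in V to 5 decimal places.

[1.75430 V, 1.75605 V)

LSB = 1.8/2^10 = 1.758 mV.
V_a = V_low + 998·LSB = 1.7543 V; V_b = V_low + 999·LSB = 1.75605 V.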